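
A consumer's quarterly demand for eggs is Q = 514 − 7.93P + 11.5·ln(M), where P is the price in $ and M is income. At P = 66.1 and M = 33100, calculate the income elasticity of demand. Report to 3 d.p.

At P = 66.1, M = 33100: Q = 109.511.
Holding P constant, ∂Q/∂M = 11.5/M = 0.000347432.
η_M = (∂Q/∂M)·(M/Q) = 0.000347432 × (33100/109.511) = 0.105.

0.105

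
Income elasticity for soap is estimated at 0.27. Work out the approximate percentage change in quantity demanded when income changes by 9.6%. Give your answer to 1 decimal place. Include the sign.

2.6%

%ΔQ ≈ η × %ΔI = 0.27 × 9.6% = 2.6%.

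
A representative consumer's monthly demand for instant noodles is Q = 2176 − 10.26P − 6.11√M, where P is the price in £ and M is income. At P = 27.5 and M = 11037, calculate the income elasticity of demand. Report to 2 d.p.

-0.26

At P = 27.5, M = 11037: Q = 1251.951.
Holding P constant, ∂Q/∂M = -6.11/(2√M) = -0.0290794.
η_M = (∂Q/∂M)·(M/Q) = -0.0290794 × (11037/1251.951) = -0.26.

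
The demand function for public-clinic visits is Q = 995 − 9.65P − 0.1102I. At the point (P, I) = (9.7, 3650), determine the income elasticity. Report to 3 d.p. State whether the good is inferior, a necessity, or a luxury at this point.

-0.806 (inferior good)

At P = 9.7, I = 3650: Q = 499.165.
Holding P constant, ∂Q/∂I = −0.1102.
η_I = (∂Q/∂I)·(I/Q) = -0.1102 × (3650/499.165) = -0.806.
Since η < 0, this is an inferior good.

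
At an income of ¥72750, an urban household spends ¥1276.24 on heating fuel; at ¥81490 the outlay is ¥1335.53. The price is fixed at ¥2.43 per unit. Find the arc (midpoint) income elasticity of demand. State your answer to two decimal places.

With a constant price, Q₁ = 1276.24/2.43 = 525.202 and Q₂ = 1335.53/2.43 = 549.601 (equivalently, work directly with expenditure since P cancels).
Midpoint %ΔQ = (1335.53 − 1276.24)/1305.89 = 0.04540; midpoint %ΔI = (81490 − 72750)/77120 = 0.11333.
η = 0.04540 / 0.11333 = 0.40.

0.40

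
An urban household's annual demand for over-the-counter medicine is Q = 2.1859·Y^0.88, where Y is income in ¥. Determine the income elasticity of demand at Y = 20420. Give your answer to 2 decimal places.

0.88

For Q = A·Y^β the income elasticity is constant and equal to β.
Here β = 0.88, so η = 0.88.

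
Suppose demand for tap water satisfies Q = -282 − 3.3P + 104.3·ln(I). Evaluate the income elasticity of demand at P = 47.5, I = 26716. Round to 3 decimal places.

0.167

At P = 47.5, I = 26716: Q = 624.382.
Holding P constant, ∂Q/∂I = 104.3/I = 0.00390403.
η_I = (∂Q/∂I)·(I/Q) = 0.00390403 × (26716/624.382) = 0.167.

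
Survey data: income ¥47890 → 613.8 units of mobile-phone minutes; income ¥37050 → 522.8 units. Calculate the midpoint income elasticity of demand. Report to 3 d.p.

0.627

ΔQ = 522.8 − 613.8 = -91; midpoint Q̄ = (613.8 + 522.8)/2 = 568.3.
ΔI = 37050 − 47890 = -10840; midpoint Ī = (47890 + 37050)/2 = 42470.
η = (ΔQ/Q̄) ÷ (ΔI/Ī) = (-91/568.3) ÷ (-10840/42470) = 0.627.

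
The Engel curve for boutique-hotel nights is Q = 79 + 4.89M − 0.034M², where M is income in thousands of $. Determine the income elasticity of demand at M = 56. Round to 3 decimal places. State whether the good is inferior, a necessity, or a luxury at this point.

At M = 56: Q = 246.2160.
dQ/dM = 4.89 − 0.068M = 1.08200.
η = (dQ/dM)·(M/Q) = 1.08200 × (56/246.2160) = 0.246.
0 < η < 1 ⇒ necessity.

0.246 (necessity)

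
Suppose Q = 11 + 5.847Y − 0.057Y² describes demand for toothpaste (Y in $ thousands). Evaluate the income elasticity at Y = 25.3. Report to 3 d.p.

0.612

At Y = 25.3: Q = 122.4440.
dQ/dY = 5.847 − 0.114Y = 2.96280.
η = (dQ/dY)·(Y/Q) = 2.96280 × (25.3/122.4440) = 0.612.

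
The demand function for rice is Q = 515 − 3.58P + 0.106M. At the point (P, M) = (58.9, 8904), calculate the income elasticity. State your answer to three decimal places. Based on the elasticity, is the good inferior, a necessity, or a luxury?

At P = 58.9, M = 8904: Q = 1247.962.
Holding P constant, ∂Q/∂M = 0.106.
η_M = (∂Q/∂M)·(M/Q) = 0.106 × (8904/1247.962) = 0.756.
Since 0 < η < 1, this is a necessity.

0.756 (necessity)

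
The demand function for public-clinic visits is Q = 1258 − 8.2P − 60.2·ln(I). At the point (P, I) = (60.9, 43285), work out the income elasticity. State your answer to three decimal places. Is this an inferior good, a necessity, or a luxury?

-0.519 (inferior good)

At P = 60.9, I = 43285: Q = 115.951.
Holding P constant, ∂Q/∂I = -60.2/I = -0.00139078.
η_I = (∂Q/∂I)·(I/Q) = -0.00139078 × (43285/115.951) = -0.519.
Since η < 0, this is an inferior good.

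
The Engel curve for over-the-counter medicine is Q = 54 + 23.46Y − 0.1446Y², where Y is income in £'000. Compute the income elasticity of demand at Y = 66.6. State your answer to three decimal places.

At Y = 66.6: Q = 975.0540.
dQ/dY = 23.46 − 0.2892Y = 4.19928.
η = (dQ/dY)·(Y/Q) = 4.19928 × (66.6/975.0540) = 0.287.

0.287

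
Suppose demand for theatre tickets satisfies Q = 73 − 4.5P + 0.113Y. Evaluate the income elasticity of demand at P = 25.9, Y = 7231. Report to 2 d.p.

1.06

At P = 25.9, Y = 7231: Q = 773.553.
Holding P constant, ∂Q/∂Y = 0.113.
η_Y = (∂Q/∂Y)·(Y/Q) = 0.113 × (7231/773.553) = 1.06.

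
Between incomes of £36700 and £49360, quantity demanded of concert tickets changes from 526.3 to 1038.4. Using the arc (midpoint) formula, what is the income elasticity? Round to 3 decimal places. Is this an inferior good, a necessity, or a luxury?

ΔQ = 1038.4 − 526.3 = 512.1; midpoint Q̄ = (526.3 + 1038.4)/2 = 782.35.
ΔI = 49360 − 36700 = 12660; midpoint Ī = (36700 + 49360)/2 = 43030.
η = (ΔQ/Q̄) ÷ (ΔI/Ī) = (512.1/782.35) ÷ (12660/43030) = 2.225.
η > 1 ⇒ luxury.

2.225 (luxury)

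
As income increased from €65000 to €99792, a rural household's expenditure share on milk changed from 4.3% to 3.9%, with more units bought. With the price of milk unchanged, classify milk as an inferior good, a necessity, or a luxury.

Quantity rises but the budget share falls as income rises, so 0 < η < 1.

necessity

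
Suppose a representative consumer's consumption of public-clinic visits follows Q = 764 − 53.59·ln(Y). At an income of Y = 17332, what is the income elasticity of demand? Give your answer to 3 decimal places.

-0.222

At Y = 17332: Q = 240.945.
dQ/dY = -53.59/Y = -0.00309197 at this income.
η = (dQ/dY)·(Y/Q) = -0.00309197 × (17332/240.945) = -0.222.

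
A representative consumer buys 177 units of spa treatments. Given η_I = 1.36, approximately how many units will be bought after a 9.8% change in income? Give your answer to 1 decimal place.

200.6

%ΔQ ≈ η × %ΔI = 1.36 × 9.8% = 13.328%.
New Q ≈ 177 × (1 + 0.13328) = 200.6.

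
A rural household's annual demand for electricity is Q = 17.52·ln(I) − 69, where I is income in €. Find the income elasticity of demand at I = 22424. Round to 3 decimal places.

At I = 22424: Q = 106.513.
dQ/dI = 17.52/I = 0.000781306 at this income.
η = (dQ/dI)·(I/Q) = 0.000781306 × (22424/106.513) = 0.164.

0.164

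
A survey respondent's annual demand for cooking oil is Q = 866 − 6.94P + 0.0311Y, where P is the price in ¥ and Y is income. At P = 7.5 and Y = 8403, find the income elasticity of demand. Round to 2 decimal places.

At P = 7.5, Y = 8403: Q = 1075.283.
Holding P constant, ∂Q/∂Y = 0.0311.
η_Y = (∂Q/∂Y)·(Y/Q) = 0.0311 × (8403/1075.283) = 0.24.

0.24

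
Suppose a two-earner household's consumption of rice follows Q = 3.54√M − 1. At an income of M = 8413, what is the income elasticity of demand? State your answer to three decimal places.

At M = 8413: Q = 323.697.
dQ/dM = 3.54/(2√M) = 0.0192974 at this income.
η = (dQ/dM)·(M/Q) = 0.0192974 × (8413/323.697) = 0.502.

0.502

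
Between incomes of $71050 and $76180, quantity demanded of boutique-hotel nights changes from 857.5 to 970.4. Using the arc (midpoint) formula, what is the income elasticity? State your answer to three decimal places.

ΔQ = 970.4 − 857.5 = 112.9; midpoint Q̄ = (857.5 + 970.4)/2 = 913.95.
ΔI = 76180 − 71050 = 5130; midpoint Ī = (71050 + 76180)/2 = 73615.
η = (ΔQ/Q̄) ÷ (ΔI/Ī) = (112.9/913.95) ÷ (5130/73615) = 1.773.

1.773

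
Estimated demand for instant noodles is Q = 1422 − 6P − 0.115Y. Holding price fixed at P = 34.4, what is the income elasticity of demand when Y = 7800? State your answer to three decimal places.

-2.815

At P = 34.4, Y = 7800: Q = 318.600.
Holding P constant, ∂Q/∂Y = −0.115.
η_Y = (∂Q/∂Y)·(Y/Q) = -0.115 × (7800/318.600) = -2.815.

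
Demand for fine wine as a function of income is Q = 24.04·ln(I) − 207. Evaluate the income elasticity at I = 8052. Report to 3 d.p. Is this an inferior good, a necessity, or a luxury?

At I = 8052: Q = 9.208.
dQ/dI = 24.04/I = 0.00298559 at this income.
η = (dQ/dI)·(I/Q) = 0.00298559 × (8052/9.208) = 2.611.
Since η > 1, the good is a luxury.

2.611 (luxury)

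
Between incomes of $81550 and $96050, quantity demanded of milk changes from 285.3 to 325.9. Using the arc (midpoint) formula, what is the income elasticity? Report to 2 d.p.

0.81

ΔQ = 325.9 − 285.3 = 40.6; midpoint Q̄ = (285.3 + 325.9)/2 = 305.6.
ΔI = 96050 − 81550 = 14500; midpoint Ī = (81550 + 96050)/2 = 88800.
η = (ΔQ/Q̄) ÷ (ΔI/Ī) = (40.6/305.6) ÷ (14500/88800) = 0.81.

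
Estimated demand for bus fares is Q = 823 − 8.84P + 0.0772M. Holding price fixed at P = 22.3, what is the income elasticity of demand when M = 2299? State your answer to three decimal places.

At P = 22.3, M = 2299: Q = 803.351.
Holding P constant, ∂Q/∂M = 0.0772.
η_M = (∂Q/∂M)·(M/Q) = 0.0772 × (2299/803.351) = 0.221.

0.221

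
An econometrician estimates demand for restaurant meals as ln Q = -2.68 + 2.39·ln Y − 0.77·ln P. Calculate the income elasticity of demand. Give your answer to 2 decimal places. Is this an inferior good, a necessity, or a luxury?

2.39 (luxury)

In a log-linear demand, the coefficient on ln Y is the income elasticity.
So η = 2.39.
η > 1 ⇒ luxury.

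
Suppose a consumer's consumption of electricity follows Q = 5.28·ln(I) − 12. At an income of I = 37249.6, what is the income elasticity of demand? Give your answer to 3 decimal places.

0.121

At I = 37249.6: Q = 43.574.
dQ/dI = 5.28/I = 0.000141746 at this income.
η = (dQ/dI)·(I/Q) = 0.000141746 × (37249.6/43.574) = 0.121.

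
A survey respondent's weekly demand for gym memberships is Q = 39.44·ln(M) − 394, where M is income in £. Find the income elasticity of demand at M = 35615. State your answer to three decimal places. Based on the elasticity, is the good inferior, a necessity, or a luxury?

At M = 35615: Q = 19.352.
dQ/dM = 39.44/M = 0.0011074 at this income.
η = (dQ/dM)·(M/Q) = 0.0011074 × (35615/19.352) = 2.038.
Since η > 1, the good is a luxury.

2.038 (luxury)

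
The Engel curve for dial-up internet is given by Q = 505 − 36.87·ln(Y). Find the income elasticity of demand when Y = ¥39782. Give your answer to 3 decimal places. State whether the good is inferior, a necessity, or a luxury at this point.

-0.322 (inferior good)

At Y = 39782: Q = 114.504.
dQ/dY = -36.87/Y = -0.000926801 at this income.
η = (dQ/dY)·(Y/Q) = -0.000926801 × (39782/114.504) = -0.322.
Since η < 0, the good is an inferior good.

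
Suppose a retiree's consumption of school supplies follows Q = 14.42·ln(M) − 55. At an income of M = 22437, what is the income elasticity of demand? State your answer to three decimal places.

At M = 22437: Q = 89.466.
dQ/dM = 14.42/M = 0.000642688 at this income.
η = (dQ/dM)·(M/Q) = 0.000642688 × (22437/89.466) = 0.161.

0.161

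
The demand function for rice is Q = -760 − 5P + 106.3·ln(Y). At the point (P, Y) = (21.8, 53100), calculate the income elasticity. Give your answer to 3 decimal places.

0.370

At P = 21.8, Y = 53100: Q = 287.537.
Holding P constant, ∂Q/∂Y = 106.3/Y = 0.00200188.
η_Y = (∂Q/∂Y)·(Y/Q) = 0.00200188 × (53100/287.537) = 0.370.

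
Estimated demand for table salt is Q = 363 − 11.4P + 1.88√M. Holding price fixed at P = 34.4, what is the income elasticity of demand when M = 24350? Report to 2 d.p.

0.56

At P = 34.4, M = 24350: Q = 264.204.
Holding P constant, ∂Q/∂M = 1.88/(2√M) = 0.00602391.
η_M = (∂Q/∂M)·(M/Q) = 0.00602391 × (24350/264.204) = 0.56.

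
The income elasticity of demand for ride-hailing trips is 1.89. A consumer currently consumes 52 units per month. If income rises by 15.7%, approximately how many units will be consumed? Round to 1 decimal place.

67.4

%ΔQ ≈ η × %ΔI = 1.89 × 15.7% = 29.673%.
New Q ≈ 52 × (1 + 0.29673) = 67.4.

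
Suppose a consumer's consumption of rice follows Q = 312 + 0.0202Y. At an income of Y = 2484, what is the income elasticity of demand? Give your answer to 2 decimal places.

At Y = 2484: Q = 362.177.
dQ/dY = 0.0202.
η = (dQ/dY)·(Y/Q) = 0.0202 × (2484/362.177) = 0.14.

0.14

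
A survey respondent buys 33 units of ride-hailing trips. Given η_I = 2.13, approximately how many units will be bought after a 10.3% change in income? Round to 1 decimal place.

40.2

%ΔQ ≈ η × %ΔI = 2.13 × 10.3% = 21.939%.
New Q ≈ 33 × (1 + 0.21939) = 40.2.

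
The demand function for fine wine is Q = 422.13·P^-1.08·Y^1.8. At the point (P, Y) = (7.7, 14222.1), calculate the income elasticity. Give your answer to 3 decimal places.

1.800

For a multiplicative demand Q = A·P^α·Y^β, the income elasticity is β everywhere.
Here β = 1.8, so η = 1.800.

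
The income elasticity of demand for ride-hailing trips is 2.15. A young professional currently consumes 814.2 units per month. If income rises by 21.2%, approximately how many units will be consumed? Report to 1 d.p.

1185.3

%ΔQ ≈ η × %ΔI = 2.15 × 21.2% = 45.58%.
New Q ≈ 814.2 × (1 + 0.4558) = 1185.3.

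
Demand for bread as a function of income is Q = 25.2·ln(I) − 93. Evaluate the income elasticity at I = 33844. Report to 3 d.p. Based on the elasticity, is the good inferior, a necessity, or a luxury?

0.148 (necessity)

At I = 33844: Q = 169.824.
dQ/dI = 25.2/I = 0.000744593 at this income.
η = (dQ/dI)·(I/Q) = 0.000744593 × (33844/169.824) = 0.148.
Since 0 < η < 1, the good is a necessity.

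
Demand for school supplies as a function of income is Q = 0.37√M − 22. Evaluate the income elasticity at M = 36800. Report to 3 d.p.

0.725

At M = 36800: Q = 48.978.
dQ/dM = 0.37/(2√M) = 0.000964379 at this income.
η = (dQ/dM)·(M/Q) = 0.000964379 × (36800/48.978) = 0.725.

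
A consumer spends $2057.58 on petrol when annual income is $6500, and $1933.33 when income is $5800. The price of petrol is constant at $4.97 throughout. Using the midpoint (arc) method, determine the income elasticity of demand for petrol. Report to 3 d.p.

With a constant price, Q₁ = 2057.58/4.97 = 414.000 and Q₂ = 1933.33/4.97 = 389.000 (equivalently, work directly with expenditure since P cancels).
Midpoint %ΔQ = (1933.33 − 2057.58)/1995.46 = -0.06227; midpoint %ΔI = (5800 − 6500)/6150 = -0.11382.
η = -0.06227 / -0.11382 = 0.547.

0.547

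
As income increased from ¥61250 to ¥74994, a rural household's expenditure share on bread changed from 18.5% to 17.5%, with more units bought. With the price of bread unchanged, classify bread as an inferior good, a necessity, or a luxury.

Quantity rises but the budget share falls as income rises, so 0 < η < 1.

necessity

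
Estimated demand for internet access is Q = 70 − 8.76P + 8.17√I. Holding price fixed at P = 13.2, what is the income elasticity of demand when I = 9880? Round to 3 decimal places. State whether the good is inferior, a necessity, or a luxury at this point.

0.530 (necessity)

At P = 13.2, I = 9880: Q = 766.451.
Holding P constant, ∂Q/∂I = 8.17/(2√I) = 0.0410973.
η_I = (∂Q/∂I)·(I/Q) = 0.0410973 × (9880/766.451) = 0.530.
Since 0 < η < 1, this is a necessity.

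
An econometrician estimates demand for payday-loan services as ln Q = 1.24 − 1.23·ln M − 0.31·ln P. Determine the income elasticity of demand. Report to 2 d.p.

-1.23

In a log-linear demand, the coefficient on ln M is the income elasticity.
So η = -1.23.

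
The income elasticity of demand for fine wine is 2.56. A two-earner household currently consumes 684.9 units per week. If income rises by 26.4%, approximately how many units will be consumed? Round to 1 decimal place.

1147.8

%ΔQ ≈ η × %ΔI = 2.56 × 26.4% = 67.584%.
New Q ≈ 684.9 × (1 + 0.67584) = 1147.8.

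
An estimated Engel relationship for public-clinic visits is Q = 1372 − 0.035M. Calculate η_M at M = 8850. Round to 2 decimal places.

At M = 8850: Q = 1062.250.
dQ/dM = −0.035.
η = (dQ/dM)·(M/Q) = -0.035 × (8850/1062.250) = -0.29.

-0.29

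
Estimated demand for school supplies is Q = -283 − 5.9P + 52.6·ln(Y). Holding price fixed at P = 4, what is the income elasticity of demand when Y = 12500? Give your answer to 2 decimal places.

0.28

At P = 4, Y = 12500: Q = 189.601.
Holding P constant, ∂Q/∂Y = 52.6/Y = 0.004208.
η_Y = (∂Q/∂Y)·(Y/Q) = 0.004208 × (12500/189.601) = 0.28.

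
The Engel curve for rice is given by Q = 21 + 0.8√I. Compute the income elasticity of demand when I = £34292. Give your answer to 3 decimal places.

0.438

At I = 34292: Q = 169.145.
dQ/dI = 0.8/(2√I) = 0.00216005 at this income.
η = (dQ/dI)·(I/Q) = 0.00216005 × (34292/169.145) = 0.438.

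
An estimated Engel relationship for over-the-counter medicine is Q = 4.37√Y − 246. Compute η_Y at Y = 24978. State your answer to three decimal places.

At Y = 24978: Q = 444.654.
dQ/dY = 4.37/(2√Y) = 0.0138252 at this income.
η = (dQ/dY)·(Y/Q) = 0.0138252 × (24978/444.654) = 0.777.

0.777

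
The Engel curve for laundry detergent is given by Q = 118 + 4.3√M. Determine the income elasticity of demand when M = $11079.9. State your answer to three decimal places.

0.397

At M = 11079.9: Q = 570.623.
dQ/dM = 4.3/(2√M) = 0.0204254 at this income.
η = (dQ/dM)·(M/Q) = 0.0204254 × (11079.9/570.623) = 0.397.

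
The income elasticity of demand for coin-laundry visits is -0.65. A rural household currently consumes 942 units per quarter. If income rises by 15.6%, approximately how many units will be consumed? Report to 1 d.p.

%ΔQ ≈ η × %ΔI = -0.65 × 15.6% = -10.14%.
New Q ≈ 942 × (1 − 0.1014) = 846.5.

846.5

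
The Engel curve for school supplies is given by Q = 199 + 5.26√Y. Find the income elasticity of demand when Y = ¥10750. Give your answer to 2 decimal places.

0.37

At Y = 10750: Q = 744.368.
dQ/dY = 5.26/(2√Y) = 0.025366 at this income.
η = (dQ/dY)·(Y/Q) = 0.025366 × (10750/744.368) = 0.37.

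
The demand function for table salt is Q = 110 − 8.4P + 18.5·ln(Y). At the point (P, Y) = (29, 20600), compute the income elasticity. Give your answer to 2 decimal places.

0.37

At P = 29, Y = 20600: Q = 50.161.
Holding P constant, ∂Q/∂Y = 18.5/Y = 0.000898058.
η_Y = (∂Q/∂Y)·(Y/Q) = 0.000898058 × (20600/50.161) = 0.37.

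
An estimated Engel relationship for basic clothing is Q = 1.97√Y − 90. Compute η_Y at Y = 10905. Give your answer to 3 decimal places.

At Y = 10905: Q = 115.721.
dQ/dY = 1.97/(2√Y) = 0.00943243 at this income.
η = (dQ/dY)·(Y/Q) = 0.00943243 × (10905/115.721) = 0.889.

0.889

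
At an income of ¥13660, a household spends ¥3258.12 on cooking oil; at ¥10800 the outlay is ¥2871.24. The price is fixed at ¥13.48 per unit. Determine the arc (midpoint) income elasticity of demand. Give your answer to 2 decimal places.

0.54

With a constant price, Q₁ = 3258.12/13.48 = 241.700 and Q₂ = 2871.24/13.48 = 213.000 (equivalently, work directly with expenditure since P cancels).
Midpoint %ΔQ = (2871.24 − 3258.12)/3064.68 = -0.12624; midpoint %ΔI = (10800 − 13660)/12230 = -0.23385.
η = -0.12624 / -0.23385 = 0.54.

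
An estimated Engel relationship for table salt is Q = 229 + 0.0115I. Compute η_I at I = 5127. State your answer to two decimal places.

0.20

At I = 5127: Q = 287.961.
dQ/dI = 0.0115.
η = (dQ/dI)·(I/Q) = 0.0115 × (5127/287.961) = 0.20.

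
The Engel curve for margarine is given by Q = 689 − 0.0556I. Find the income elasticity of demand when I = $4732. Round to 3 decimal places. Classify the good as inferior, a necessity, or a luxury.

At I = 4732: Q = 425.901.
dQ/dI = −0.0556.
η = (dQ/dI)·(I/Q) = -0.0556 × (4732/425.901) = -0.618.
Since η < 0, the good is an inferior good.

-0.618 (inferior good)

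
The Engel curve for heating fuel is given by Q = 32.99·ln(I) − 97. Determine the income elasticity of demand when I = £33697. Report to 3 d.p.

At I = 33697: Q = 246.926.
dQ/dI = 32.99/I = 0.000979019 at this income.
η = (dQ/dI)·(I/Q) = 0.000979019 × (33697/246.926) = 0.134.

0.134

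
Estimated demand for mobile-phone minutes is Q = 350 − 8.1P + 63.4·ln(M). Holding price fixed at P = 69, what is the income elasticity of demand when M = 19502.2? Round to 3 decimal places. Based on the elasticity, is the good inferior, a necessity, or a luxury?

At P = 69, M = 19502.2: Q = 417.383.
Holding P constant, ∂Q/∂M = 63.4/M = 0.00325092.
η_M = (∂Q/∂M)·(M/Q) = 0.00325092 × (19502.2/417.383) = 0.152.
Since 0 < η < 1, this is a necessity.

0.152 (necessity)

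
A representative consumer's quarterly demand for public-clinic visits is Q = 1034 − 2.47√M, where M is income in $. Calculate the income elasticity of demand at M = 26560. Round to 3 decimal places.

-0.319

At M = 26560: Q = 631.458.
dQ/dM = -2.47/(2√M) = -0.00757797 at this income.
η = (dQ/dM)·(M/Q) = -0.00757797 × (26560/631.458) = -0.319.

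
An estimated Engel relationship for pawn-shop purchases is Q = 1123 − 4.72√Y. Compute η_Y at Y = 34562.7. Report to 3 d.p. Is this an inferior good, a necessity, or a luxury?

At Y = 34562.7: Q = 245.503.
dQ/dY = -4.72/(2√Y) = -0.0126943 at this income.
η = (dQ/dY)·(Y/Q) = -0.0126943 × (34562.7/245.503) = -1.787.
Since η < 0, the good is an inferior good.

-1.787 (inferior good)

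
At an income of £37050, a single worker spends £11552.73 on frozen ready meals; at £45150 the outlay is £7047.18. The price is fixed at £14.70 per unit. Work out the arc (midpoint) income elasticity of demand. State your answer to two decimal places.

-2.46

With a constant price, Q₁ = 11552.73/14.70 = 785.900 and Q₂ = 7047.18/14.70 = 479.400 (equivalently, work directly with expenditure since P cancels).
Midpoint %ΔQ = (7047.18 − 11552.73)/9299.96 = -0.48447; midpoint %ΔI = (45150 − 37050)/41100 = 0.19708.
η = -0.48447 / 0.19708 = -2.46.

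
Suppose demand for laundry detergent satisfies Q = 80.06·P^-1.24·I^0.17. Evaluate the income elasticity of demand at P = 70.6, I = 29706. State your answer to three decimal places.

0.170

For a multiplicative demand Q = A·P^α·I^β, the income elasticity is β everywhere.
Here β = 0.17, so η = 0.170.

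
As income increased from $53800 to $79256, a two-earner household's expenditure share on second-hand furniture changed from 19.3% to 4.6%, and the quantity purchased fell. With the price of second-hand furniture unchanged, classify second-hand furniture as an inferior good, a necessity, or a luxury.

inferior good

Quantity demanded falls as income rises, so η < 0.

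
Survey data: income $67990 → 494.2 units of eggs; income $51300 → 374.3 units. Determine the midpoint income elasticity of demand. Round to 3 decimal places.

0.987

ΔQ = 374.3 − 494.2 = -119.9; midpoint Q̄ = (494.2 + 374.3)/2 = 434.25.
ΔI = 51300 − 67990 = -16690; midpoint Ī = (67990 + 51300)/2 = 59645.
η = (ΔQ/Q̄) ÷ (ΔI/Ī) = (-119.9/434.25) ÷ (-16690/59645) = 0.987.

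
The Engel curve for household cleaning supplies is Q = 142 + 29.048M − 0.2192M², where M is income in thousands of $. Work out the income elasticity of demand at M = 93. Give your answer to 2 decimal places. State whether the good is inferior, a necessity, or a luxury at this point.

-1.15 (inferior good)

At M = 93: Q = 947.6032.
dQ/dM = 29.048 − 0.4384M = -11.72320.
η = (dQ/dM)·(M/Q) = -11.72320 × (93/947.6032) = -1.15.
η < 0 ⇒ inferior good.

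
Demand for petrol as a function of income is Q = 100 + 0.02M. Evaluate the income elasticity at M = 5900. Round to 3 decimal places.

0.541

At M = 5900: Q = 218.000.
dQ/dM = 0.02.
η = (dQ/dM)·(M/Q) = 0.02 × (5900/218.000) = 0.541.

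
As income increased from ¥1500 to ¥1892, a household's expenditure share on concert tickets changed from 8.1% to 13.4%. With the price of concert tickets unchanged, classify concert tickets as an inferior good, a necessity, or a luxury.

luxury

The budget share rises as income rises, so η > 1.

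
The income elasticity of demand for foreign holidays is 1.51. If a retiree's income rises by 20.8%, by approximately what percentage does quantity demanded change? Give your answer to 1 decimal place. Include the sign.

31.4%

%ΔQ ≈ η × %ΔI = 1.51 × 20.8% = 31.4%.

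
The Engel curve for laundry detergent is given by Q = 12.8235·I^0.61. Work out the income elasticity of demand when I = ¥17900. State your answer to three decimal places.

0.610

For Q = A·I^β the income elasticity is constant and equal to β.
Here β = 0.61, so η = 0.610.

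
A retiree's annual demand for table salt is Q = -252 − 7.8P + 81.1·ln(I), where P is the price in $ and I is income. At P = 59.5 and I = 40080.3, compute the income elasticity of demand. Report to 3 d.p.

0.565

At P = 59.5, I = 40080.3: Q = 143.450.
Holding P constant, ∂Q/∂I = 81.1/I = 0.00202344.
η_I = (∂Q/∂I)·(I/Q) = 0.00202344 × (40080.3/143.450) = 0.565.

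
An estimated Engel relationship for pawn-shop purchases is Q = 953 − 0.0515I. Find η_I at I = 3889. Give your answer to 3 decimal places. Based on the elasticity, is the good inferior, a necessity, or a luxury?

-0.266 (inferior good)

At I = 3889: Q = 752.717.
dQ/dI = −0.0515.
η = (dQ/dI)·(I/Q) = -0.0515 × (3889/752.717) = -0.266.
Since η < 0, the good is an inferior good.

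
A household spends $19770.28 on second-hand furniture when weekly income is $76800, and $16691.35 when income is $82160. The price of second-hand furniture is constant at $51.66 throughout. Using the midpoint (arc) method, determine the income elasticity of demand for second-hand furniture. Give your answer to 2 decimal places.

With a constant price, Q₁ = 19770.28/51.66 = 382.700 and Q₂ = 16691.35/51.66 = 323.100 (equivalently, work directly with expenditure since P cancels).
Midpoint %ΔQ = (16691.35 − 19770.28)/18230.81 = -0.16889; midpoint %ΔI = (82160 − 76800)/79480 = 0.06744.
η = -0.16889 / 0.06744 = -2.50.

-2.50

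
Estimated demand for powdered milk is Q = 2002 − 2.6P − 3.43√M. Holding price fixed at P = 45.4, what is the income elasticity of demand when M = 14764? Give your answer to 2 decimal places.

-0.14

At P = 45.4, M = 14764: Q = 1467.190.
Holding P constant, ∂Q/∂M = -3.43/(2√M) = -0.0141144.
η_M = (∂Q/∂M)·(M/Q) = -0.0141144 × (14764/1467.190) = -0.14.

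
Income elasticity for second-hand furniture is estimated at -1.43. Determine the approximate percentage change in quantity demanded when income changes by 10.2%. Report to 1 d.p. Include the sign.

-14.6%

%ΔQ ≈ η × %ΔI = -1.43 × 10.2% = -14.6%.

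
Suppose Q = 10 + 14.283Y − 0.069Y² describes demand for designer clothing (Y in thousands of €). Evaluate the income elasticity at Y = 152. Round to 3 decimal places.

-1.734

At Y = 152: Q = 586.8400.
dQ/dY = 14.283 − 0.138Y = -6.69300.
η = (dQ/dY)·(Y/Q) = -6.69300 × (152/586.8400) = -1.734.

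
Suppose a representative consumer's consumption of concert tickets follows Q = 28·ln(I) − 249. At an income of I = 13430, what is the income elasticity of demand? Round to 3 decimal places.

1.633

At I = 13430: Q = 17.147.
dQ/dI = 28/I = 0.00208488 at this income.
η = (dQ/dI)·(I/Q) = 0.00208488 × (13430/17.147) = 1.633.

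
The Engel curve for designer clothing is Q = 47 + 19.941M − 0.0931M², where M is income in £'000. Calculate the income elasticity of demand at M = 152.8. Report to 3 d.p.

At M = 152.8: Q = 920.3009.
dQ/dM = 19.941 − 0.1862M = -8.51036.
η = (dQ/dM)·(M/Q) = -8.51036 × (152.8/920.3009) = -1.413.

-1.413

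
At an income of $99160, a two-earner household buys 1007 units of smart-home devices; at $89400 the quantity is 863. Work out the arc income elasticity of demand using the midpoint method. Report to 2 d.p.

ΔQ = 863 − 1007 = -144; midpoint Q̄ = (1007 + 863)/2 = 935.
ΔI = 89400 − 99160 = -9760; midpoint Ī = (99160 + 89400)/2 = 94280.
η = (ΔQ/Q̄) ÷ (ΔI/Ī) = (-144/935) ÷ (-9760/94280) = 1.49.

1.49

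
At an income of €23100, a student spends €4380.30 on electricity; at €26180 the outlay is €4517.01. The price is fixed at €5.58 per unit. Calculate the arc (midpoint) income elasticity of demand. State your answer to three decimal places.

With a constant price, Q₁ = 4380.30/5.58 = 785.000 and Q₂ = 4517.01/5.58 = 809.500 (equivalently, work directly with expenditure since P cancels).
Midpoint %ΔQ = (4517.01 − 4380.30)/4448.66 = 0.03073; midpoint %ΔI = (26180 − 23100)/24640 = 0.12500.
η = 0.03073 / 0.12500 = 0.246.

0.246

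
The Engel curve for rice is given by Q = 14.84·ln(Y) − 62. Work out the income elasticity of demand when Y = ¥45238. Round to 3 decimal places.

0.153

At Y = 45238: Q = 97.080.
dQ/dY = 14.84/Y = 0.000328043 at this income.
η = (dQ/dY)·(Y/Q) = 0.000328043 × (45238/97.080) = 0.153.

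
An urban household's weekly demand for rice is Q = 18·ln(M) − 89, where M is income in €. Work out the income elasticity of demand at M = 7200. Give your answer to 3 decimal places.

At M = 7200: Q = 70.873.
dQ/dM = 18/M = 0.0025 at this income.
η = (dQ/dM)·(M/Q) = 0.0025 × (7200/70.873) = 0.254.

0.254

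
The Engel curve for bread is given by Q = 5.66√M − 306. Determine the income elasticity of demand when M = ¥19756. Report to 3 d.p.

At M = 19756: Q = 489.547.
dQ/dM = 5.66/(2√M) = 0.0201343 at this income.
η = (dQ/dM)·(M/Q) = 0.0201343 × (19756/489.547) = 0.813.

0.813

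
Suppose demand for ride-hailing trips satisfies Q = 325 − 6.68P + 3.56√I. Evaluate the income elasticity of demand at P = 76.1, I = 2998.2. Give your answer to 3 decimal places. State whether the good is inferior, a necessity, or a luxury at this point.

8.415 (luxury)

At P = 76.1, I = 2998.2: Q = 11.583.
Holding P constant, ∂Q/∂I = 3.56/(2√I) = 0.032508.
η_I = (∂Q/∂I)·(I/Q) = 0.032508 × (2998.2/11.583) = 8.415.
Since η > 1, this is a luxury.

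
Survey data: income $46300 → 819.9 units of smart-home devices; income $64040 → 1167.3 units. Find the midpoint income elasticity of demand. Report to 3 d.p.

ΔQ = 1167.3 − 819.9 = 347.4; midpoint Q̄ = (819.9 + 1167.3)/2 = 993.6.
ΔI = 64040 − 46300 = 17740; midpoint Ī = (46300 + 64040)/2 = 55170.
η = (ΔQ/Q̄) ÷ (ΔI/Ī) = (347.4/993.6) ÷ (17740/55170) = 1.087.

1.087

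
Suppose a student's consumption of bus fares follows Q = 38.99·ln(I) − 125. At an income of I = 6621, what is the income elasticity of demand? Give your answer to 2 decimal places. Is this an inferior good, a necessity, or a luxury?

At I = 6621: Q = 218.034.
dQ/dI = 38.99/I = 0.00588884 at this income.
η = (dQ/dI)·(I/Q) = 0.00588884 × (6621/218.034) = 0.18.
Since 0 < η < 1, the good is a necessity.

0.18 (necessity)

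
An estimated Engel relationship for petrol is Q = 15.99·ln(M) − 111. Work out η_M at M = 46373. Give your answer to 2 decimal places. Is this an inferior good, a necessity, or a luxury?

At M = 46373: Q = 60.804.
dQ/dM = 15.99/M = 0.000344813 at this income.
η = (dQ/dM)·(M/Q) = 0.000344813 × (46373/60.804) = 0.26.
Since 0 < η < 1, the good is a necessity.

0.26 (necessity)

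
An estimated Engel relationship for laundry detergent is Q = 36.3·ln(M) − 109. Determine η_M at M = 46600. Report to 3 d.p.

At M = 46600: Q = 281.202.
dQ/dM = 36.3/M = 0.00077897 at this income.
η = (dQ/dM)·(M/Q) = 0.00077897 × (46600/281.202) = 0.129.

0.129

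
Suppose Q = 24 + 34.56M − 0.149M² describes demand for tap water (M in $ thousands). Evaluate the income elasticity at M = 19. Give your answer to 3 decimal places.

0.876

At M = 19: Q = 626.8510.
dQ/dM = 34.56 − 0.298M = 28.89800.
η = (dQ/dM)·(M/Q) = 28.89800 × (19/626.8510) = 0.876.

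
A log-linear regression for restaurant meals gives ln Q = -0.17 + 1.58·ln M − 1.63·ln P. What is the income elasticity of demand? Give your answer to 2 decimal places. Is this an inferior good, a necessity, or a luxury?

1.58 (luxury)

In a log-linear demand, the coefficient on ln M is the income elasticity.
So η = 1.58.
η > 1 ⇒ luxury.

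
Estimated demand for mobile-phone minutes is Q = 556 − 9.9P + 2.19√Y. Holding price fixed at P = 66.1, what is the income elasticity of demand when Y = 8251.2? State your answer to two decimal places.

At P = 66.1, Y = 8251.2: Q = 100.541.
Holding P constant, ∂Q/∂Y = 2.19/(2√Y) = 0.0120547.
η_Y = (∂Q/∂Y)·(Y/Q) = 0.0120547 × (8251.2/100.541) = 0.99.

0.99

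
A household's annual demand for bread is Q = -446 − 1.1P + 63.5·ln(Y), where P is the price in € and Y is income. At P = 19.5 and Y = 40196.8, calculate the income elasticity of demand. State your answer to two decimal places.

At P = 19.5, Y = 40196.8: Q = 205.748.
Holding P constant, ∂Q/∂Y = 63.5/Y = 0.00157973.
η_Y = (∂Q/∂Y)·(Y/Q) = 0.00157973 × (40196.8/205.748) = 0.31.

0.31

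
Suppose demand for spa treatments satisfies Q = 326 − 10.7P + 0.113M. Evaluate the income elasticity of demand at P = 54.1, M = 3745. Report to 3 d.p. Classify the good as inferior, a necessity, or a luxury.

2.485 (luxury)

At P = 54.1, M = 3745: Q = 170.315.
Holding P constant, ∂Q/∂M = 0.113.
η_M = (∂Q/∂M)·(M/Q) = 0.113 × (3745/170.315) = 2.485.
Since η > 1, this is a luxury.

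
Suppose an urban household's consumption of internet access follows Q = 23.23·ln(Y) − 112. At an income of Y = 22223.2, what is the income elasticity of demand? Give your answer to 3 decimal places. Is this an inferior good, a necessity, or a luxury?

At Y = 22223.2: Q = 120.507.
dQ/dY = 23.23/Y = 0.0010453 at this income.
η = (dQ/dY)·(Y/Q) = 0.0010453 × (22223.2/120.507) = 0.193.
Since 0 < η < 1, the good is a necessity.

0.193 (necessity)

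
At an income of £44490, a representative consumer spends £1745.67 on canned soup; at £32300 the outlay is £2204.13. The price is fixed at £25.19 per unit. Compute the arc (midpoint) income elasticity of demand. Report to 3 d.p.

With a constant price, Q₁ = 1745.67/25.19 = 69.300 and Q₂ = 2204.13/25.19 = 87.500 (equivalently, work directly with expenditure since P cancels).
Midpoint %ΔQ = (2204.13 − 1745.67)/1974.90 = 0.23214; midpoint %ΔI = (32300 − 44490)/38395 = -0.31749.
η = 0.23214 / -0.31749 = -0.731.

-0.731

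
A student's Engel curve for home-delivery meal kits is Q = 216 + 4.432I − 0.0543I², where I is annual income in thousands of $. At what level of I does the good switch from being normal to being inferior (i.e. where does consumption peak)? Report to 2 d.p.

40.81

dQ/dI = 4.432 − 0.1086I.
The good is inferior where dQ/dI < 0. Setting dQ/dI = 0 gives I = 4.432 / 0.1086 = 40.81.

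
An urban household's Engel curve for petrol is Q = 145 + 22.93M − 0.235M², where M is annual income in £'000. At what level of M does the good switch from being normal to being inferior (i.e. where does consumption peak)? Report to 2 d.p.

dQ/dM = 22.93 − 0.47M.
The good is inferior where dQ/dM < 0. Setting dQ/dM = 0 gives M = 22.93 / 0.47 = 48.79.

48.79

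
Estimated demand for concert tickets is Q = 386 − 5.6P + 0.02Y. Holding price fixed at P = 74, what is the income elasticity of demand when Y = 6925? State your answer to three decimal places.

1.258

At P = 74, Y = 6925: Q = 110.100.
Holding P constant, ∂Q/∂Y = 0.02.
η_Y = (∂Q/∂Y)·(Y/Q) = 0.02 × (6925/110.100) = 1.258.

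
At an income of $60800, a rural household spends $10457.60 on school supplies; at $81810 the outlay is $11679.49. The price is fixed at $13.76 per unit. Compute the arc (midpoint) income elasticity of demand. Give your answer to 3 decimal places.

0.375

With a constant price, Q₁ = 10457.60/13.76 = 760.000 and Q₂ = 11679.49/13.76 = 848.800 (equivalently, work directly with expenditure since P cancels).
Midpoint %ΔQ = (11679.49 − 10457.60)/11068.55 = 0.11039; midpoint %ΔI = (81810 − 60800)/71305 = 0.29465.
η = 0.11039 / 0.29465 = 0.375.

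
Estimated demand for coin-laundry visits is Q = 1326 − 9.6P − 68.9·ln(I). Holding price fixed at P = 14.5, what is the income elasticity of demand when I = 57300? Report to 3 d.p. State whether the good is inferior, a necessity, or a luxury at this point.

-0.160 (inferior good)

At P = 14.5, I = 57300: Q = 431.928.
Holding P constant, ∂Q/∂I = -68.9/I = -0.00120244.
η_I = (∂Q/∂I)·(I/Q) = -0.00120244 × (57300/431.928) = -0.160.
Since η < 0, this is an inferior good.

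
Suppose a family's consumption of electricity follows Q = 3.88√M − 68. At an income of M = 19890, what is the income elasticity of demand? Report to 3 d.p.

At M = 19890: Q = 479.204.
dQ/dM = 3.88/(2√M) = 0.0137558 at this income.
η = (dQ/dM)·(M/Q) = 0.0137558 × (19890/479.204) = 0.571.

0.571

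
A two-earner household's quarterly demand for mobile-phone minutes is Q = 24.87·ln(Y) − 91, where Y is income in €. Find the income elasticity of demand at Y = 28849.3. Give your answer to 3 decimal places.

0.151

At Y = 28849.3: Q = 164.411.
dQ/dY = 24.87/Y = 0.000862066 at this income.
η = (dQ/dY)·(Y/Q) = 0.000862066 × (28849.3/164.411) = 0.151.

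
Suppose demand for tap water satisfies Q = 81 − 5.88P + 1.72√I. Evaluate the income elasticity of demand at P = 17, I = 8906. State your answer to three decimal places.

0.566

At P = 17, I = 8906: Q = 143.359.
Holding P constant, ∂Q/∂I = 1.72/(2√I) = 0.00911291.
η_I = (∂Q/∂I)·(I/Q) = 0.00911291 × (8906/143.359) = 0.566.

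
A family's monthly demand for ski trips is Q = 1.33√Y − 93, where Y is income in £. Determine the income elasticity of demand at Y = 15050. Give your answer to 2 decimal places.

At Y = 15050: Q = 70.162.
dQ/dY = 1.33/(2√Y) = 0.00542068 at this income.
η = (dQ/dY)·(Y/Q) = 0.00542068 × (15050/70.162) = 1.16.

1.16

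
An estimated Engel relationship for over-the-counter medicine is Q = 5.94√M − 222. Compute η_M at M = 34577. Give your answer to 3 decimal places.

At M = 34577: Q = 882.537.
dQ/dM = 5.94/(2√M) = 0.0159721 at this income.
η = (dQ/dM)·(M/Q) = 0.0159721 × (34577/882.537) = 0.626.

0.626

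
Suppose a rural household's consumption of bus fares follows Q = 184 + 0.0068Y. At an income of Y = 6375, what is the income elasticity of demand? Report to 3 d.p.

At Y = 6375: Q = 227.350.
dQ/dY = 0.0068.
η = (dQ/dY)·(Y/Q) = 0.0068 × (6375/227.350) = 0.191.

0.191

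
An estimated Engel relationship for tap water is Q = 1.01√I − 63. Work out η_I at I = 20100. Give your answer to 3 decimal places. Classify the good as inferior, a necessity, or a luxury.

At I = 20100: Q = 80.192.
dQ/dI = 1.01/(2√I) = 0.003562 at this income.
η = (dQ/dI)·(I/Q) = 0.003562 × (20100/80.192) = 0.893.
Since 0 < η < 1, the good is a necessity.

0.893 (necessity)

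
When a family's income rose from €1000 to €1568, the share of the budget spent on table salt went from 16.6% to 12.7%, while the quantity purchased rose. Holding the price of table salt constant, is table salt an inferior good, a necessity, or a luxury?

Quantity rises but the budget share falls as income rises, so 0 < η < 1.

necessity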